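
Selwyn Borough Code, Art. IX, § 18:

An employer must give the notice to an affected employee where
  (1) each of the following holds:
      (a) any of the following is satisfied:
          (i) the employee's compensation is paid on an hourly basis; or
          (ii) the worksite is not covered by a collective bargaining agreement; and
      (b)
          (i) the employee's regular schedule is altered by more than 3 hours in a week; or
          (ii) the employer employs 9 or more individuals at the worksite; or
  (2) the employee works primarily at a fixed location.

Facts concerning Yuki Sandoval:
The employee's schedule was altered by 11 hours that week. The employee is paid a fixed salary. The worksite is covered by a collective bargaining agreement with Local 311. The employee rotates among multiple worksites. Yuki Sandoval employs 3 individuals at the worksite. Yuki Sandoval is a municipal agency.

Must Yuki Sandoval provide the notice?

(i) hourly-paid — fails.
(ii) no CBA — not satisfied.
(a): F OR F → false.
(i) schedule shift > 3h — satisfied.
(ii) ≥ 9 at site — not met.
(b) = T OR F = true.
(1): F AND T → false.
(2) fixed location — fails.
Overall = F OR F = false.

No — not required.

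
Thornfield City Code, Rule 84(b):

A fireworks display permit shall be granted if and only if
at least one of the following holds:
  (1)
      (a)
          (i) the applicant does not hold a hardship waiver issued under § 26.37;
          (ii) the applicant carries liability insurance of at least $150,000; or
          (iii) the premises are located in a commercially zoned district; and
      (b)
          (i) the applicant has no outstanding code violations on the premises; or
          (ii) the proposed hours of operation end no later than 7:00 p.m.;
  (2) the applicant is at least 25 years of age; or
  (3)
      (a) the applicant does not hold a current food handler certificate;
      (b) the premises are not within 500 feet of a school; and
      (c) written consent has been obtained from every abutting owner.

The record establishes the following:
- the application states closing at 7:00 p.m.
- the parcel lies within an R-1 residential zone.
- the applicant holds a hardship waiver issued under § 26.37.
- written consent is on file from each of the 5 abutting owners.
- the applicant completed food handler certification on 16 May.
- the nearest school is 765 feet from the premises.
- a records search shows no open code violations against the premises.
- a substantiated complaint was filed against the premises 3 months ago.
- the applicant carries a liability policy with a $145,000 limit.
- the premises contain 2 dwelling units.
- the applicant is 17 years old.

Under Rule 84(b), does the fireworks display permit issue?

(i) not (hardship waiver) — not met.
(ii) insurance ≥ $150,000 — fails.
(iii) commercially zoned — not satisfied.
(a) = F OR F OR F = false.
(i) no code violations — met.
(ii) closes by 7 p.m. — met.
(b): T OR T → true.
(1): F AND T → false.
(2) age ≥ 25 — not met.
(a) not (food handler cert.) — not satisfied.
(b) ≥500 ft from school — satisfied.
(c) all abutters consent — holds.
(3): F AND T AND T → false.
So Overall is not satisfied (F OR F OR F).

No — denied.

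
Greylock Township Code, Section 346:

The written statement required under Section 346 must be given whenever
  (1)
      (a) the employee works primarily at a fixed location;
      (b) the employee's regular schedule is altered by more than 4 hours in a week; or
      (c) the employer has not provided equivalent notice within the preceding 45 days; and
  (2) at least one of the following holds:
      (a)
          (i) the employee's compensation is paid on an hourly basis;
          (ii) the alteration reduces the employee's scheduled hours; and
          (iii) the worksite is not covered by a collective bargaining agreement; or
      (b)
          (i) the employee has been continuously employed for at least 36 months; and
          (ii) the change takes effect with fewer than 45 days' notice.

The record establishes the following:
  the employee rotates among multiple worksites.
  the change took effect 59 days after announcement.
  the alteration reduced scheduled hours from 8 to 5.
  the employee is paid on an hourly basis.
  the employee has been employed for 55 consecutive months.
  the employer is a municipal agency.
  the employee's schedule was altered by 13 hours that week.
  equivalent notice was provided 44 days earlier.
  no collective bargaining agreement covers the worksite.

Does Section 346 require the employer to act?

Yes — required.

(a) fixed location — not satisfied.
(b) schedule shift > 4h — holds.
(c) no recent notice — not satisfied.
(1): F OR T OR F → true.
(i) hourly-paid — met.
(ii) hours reduced — holds.
(iii) no CBA — holds.
So (a) is satisfied (T AND T AND T).
(i) tenure ≥ 36 mo. — holds.
(ii) < 45 days' notice — not met.
So (b) is not satisfied (T AND F).
(2) = T OR F = true.
Overall: T AND T → true.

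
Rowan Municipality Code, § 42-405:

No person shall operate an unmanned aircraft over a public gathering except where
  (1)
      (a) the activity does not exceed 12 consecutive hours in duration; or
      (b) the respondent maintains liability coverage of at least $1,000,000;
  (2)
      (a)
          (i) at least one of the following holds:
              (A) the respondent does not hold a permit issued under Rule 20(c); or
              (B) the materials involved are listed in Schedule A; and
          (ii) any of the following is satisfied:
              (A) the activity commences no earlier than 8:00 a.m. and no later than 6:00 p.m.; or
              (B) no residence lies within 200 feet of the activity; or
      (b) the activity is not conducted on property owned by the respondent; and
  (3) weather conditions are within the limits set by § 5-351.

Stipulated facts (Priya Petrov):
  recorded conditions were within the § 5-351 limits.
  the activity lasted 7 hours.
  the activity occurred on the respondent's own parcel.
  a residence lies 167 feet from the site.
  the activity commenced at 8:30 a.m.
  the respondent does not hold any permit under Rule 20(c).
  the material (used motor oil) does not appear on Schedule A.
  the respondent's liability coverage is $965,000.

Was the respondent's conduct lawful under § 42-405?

Yes — lawful.

(a) ≤ 12 hrs duration — holds.
(b) coverage ≥ $1,000,000 — not satisfied.
(1): T OR F → true.
(A) not (holds permit) — holds.
(B) Schedule A material — not met.
(i): T OR F → true.
(A) start within hours — met.
(B) no residence in 200 ft — not satisfied.
(ii): T OR F → true.
(a) = T AND T = true.
(b) not (own property) — fails.
(2) = T OR F = true.
(3) weather ok — holds.
So Overall is satisfied (T AND T AND T).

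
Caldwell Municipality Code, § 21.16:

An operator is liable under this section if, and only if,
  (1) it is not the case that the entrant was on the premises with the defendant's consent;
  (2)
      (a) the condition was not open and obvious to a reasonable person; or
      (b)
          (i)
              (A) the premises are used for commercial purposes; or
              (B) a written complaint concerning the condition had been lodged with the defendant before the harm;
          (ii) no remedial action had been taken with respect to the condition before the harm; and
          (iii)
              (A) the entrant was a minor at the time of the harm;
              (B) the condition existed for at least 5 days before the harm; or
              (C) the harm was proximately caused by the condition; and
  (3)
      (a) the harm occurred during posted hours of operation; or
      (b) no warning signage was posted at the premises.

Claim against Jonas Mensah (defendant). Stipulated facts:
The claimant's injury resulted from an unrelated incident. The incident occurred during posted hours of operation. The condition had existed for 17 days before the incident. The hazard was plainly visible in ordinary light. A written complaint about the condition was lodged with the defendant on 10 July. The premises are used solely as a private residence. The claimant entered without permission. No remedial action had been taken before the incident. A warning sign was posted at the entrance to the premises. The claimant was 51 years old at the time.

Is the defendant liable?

Yes — liable.

(1) not (consent to enter) — met.
(a) not open/obvious — not satisfied.
(A) commercial use — not satisfied.
(B) complaint lodged — met.
So (i) is satisfied (F OR T).
(ii) no remedial action — satisfied.
(A) entrant a minor — not satisfied.
(B) condition ≥5 days old — met.
(C) proximate cause — not satisfied.
(iii): F OR T OR F → true.
So (b) is satisfied (T AND T AND T).
(2): F OR T → true.
(a) during posted hours — met.
(b) no signage posted — not satisfied.
So (3) is satisfied (T OR F).
Overall: T AND T AND T → true.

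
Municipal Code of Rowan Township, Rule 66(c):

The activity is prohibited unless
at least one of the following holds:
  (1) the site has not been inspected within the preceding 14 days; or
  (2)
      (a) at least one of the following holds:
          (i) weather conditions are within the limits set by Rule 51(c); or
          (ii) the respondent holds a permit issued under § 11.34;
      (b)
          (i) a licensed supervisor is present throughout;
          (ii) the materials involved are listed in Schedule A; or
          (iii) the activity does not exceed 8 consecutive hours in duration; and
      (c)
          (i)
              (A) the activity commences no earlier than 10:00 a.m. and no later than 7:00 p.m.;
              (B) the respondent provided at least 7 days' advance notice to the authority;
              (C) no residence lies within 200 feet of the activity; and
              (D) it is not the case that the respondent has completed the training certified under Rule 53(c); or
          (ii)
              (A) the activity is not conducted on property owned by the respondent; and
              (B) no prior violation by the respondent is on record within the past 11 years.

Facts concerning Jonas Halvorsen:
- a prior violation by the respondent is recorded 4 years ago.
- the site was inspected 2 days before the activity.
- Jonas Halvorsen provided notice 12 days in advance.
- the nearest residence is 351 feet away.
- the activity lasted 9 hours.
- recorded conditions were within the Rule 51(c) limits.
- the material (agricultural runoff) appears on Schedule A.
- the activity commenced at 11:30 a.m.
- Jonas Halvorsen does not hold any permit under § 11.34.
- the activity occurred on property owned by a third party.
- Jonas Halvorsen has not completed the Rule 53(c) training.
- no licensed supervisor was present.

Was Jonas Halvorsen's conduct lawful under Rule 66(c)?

(1) not (site inspected) — fails.
(i) weather ok — satisfied.
(ii) holds permit — fails.
(a) = T OR F = true.
(i) supervisor present — not met.
(ii) Schedule A material — holds.
(iii) ≤ 8 hrs duration — not satisfied.
So (b) is satisfied (F OR T OR F).
(A) start within hours — holds.
(B) ≥7 days' notice — met.
(C) no residence in 200 ft — holds.
(D) not (training certified) — holds.
So (i) is satisfied (T AND T AND T AND T).
(A) not (own property) — holds.
(B) no prior violation — not met.
(ii): T AND F → false.
(c) = T OR F = true.
So (2) is satisfied (T AND T AND T).
Overall = F OR T = true.

Yes — lawful.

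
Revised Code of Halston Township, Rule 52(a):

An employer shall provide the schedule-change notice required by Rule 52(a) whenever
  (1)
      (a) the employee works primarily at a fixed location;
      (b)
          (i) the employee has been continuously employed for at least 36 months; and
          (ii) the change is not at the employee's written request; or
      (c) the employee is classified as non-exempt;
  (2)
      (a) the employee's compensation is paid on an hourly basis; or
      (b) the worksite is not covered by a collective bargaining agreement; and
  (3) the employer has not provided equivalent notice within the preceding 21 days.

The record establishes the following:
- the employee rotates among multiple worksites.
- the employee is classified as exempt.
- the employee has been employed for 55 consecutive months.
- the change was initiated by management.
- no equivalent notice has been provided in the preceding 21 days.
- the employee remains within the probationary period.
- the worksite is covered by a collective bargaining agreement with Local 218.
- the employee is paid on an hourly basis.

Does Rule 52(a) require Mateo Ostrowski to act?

Yes — required.

(a) fixed location — not satisfied.
(i) tenure ≥ 36 mo. — satisfied.
(ii) not employee-requested — holds.
(b): T AND T → true.
(c) non-exempt — fails.
So (1) is satisfied (F OR T OR F).
(a) hourly-paid — holds.
(b) no CBA — not met.
(2) = T OR F = true.
(3) no recent notice — holds.
So Overall is satisfied (T AND T AND T).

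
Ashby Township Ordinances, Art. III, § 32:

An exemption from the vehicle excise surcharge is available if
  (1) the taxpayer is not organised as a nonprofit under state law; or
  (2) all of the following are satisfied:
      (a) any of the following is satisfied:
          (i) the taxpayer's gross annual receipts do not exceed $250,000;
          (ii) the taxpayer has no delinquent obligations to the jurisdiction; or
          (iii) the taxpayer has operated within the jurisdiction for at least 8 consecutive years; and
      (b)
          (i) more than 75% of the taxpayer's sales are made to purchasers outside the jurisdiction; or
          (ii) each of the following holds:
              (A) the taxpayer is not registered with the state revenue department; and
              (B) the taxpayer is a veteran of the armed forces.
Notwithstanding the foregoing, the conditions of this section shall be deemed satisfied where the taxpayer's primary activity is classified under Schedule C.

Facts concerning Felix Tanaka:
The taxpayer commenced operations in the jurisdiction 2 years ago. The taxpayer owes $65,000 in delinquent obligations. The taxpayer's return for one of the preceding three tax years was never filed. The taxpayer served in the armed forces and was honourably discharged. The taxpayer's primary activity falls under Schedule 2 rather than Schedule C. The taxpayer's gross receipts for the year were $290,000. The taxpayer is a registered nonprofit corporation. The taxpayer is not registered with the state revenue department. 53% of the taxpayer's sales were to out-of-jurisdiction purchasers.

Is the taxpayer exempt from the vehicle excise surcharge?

No — not exempt.

(1) not (nonprofit) — not satisfied.
(i) receipts ≤ $250,000 — fails.
(ii) no delinquency — not met.
(iii) ≥ 8 yrs in jurisdiction — not satisfied.
(a) = F OR F OR F = false.
(i) >75% out-of-jur. sales — not satisfied.
(A) not (state-registered) — holds.
(B) veteran — satisfied.
(ii): T AND T → true.
(b) = F OR T = true.
(2) = F AND T = false.
Overall: F OR F → false.
Exception (Schedule C activity) — not satisfied.
Result: main false OR exception false → false.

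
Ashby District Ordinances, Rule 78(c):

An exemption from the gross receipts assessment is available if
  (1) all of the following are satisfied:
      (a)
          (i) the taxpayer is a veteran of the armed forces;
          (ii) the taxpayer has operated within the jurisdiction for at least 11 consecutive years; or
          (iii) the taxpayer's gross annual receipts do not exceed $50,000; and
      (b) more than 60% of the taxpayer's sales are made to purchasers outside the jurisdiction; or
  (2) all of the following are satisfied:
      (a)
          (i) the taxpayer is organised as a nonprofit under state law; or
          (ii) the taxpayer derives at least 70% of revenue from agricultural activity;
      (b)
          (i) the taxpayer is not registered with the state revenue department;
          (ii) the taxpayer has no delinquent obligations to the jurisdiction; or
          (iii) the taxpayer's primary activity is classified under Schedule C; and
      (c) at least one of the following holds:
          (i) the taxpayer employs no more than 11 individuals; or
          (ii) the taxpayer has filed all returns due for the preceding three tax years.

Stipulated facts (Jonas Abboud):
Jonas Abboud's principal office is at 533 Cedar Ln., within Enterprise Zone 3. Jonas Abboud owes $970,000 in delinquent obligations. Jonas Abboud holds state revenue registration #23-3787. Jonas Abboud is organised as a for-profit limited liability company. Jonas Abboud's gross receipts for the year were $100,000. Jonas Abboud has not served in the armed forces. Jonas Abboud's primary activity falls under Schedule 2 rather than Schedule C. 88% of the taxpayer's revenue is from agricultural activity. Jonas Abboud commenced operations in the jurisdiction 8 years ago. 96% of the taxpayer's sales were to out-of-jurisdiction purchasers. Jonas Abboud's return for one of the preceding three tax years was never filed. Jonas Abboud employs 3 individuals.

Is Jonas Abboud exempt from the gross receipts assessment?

(i) veteran — not satisfied.
(ii) ≥ 11 yrs in jurisdiction — not met.
(iii) receipts ≤ $50,000 — not met.
(a) = F OR F OR F = false.
(b) >60% out-of-jur. sales — satisfied.
(1): F AND T → false.
(i) nonprofit — not satisfied.
(ii) ≥70% agricultural — holds.
(a) = F OR T = true.
(i) not (state-registered) — not satisfied.
(ii) no delinquency — not satisfied.
(iii) Schedule C activity — fails.
So (b) is not satisfied (F OR F OR F).
(i) ≤ 11 employees — holds.
(ii) returns current — fails.
So (c) is satisfied (T OR F).
So (2) is not satisfied (T AND F AND T).
Overall = F OR F = false.

No — not exempt.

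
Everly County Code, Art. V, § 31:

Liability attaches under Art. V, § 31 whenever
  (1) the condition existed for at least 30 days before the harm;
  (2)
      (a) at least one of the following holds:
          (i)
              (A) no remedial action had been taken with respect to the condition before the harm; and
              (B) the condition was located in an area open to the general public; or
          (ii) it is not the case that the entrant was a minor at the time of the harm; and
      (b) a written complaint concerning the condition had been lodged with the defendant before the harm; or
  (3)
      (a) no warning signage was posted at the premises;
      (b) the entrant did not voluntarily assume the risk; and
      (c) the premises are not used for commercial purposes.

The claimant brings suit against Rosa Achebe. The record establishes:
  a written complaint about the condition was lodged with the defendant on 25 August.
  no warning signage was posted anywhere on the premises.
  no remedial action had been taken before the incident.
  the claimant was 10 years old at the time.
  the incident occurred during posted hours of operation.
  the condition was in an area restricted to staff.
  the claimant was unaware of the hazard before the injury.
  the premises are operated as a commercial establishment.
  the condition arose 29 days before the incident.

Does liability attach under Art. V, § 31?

No — not liable.

(1) condition ≥30 days old — not met.
(A) no remedial action — satisfied.
(B) public area — fails.
(i): T AND F → false.
(ii) not (entrant a minor) — not satisfied.
(a): F OR F → false.
(b) complaint lodged — holds.
(2) = F AND T = false.
(a) no signage posted — satisfied.
(b) no assumed risk — satisfied.
(c) not (commercial use) — not met.
(3) = T AND T AND F = false.
So Overall is not satisfied (F OR F OR F).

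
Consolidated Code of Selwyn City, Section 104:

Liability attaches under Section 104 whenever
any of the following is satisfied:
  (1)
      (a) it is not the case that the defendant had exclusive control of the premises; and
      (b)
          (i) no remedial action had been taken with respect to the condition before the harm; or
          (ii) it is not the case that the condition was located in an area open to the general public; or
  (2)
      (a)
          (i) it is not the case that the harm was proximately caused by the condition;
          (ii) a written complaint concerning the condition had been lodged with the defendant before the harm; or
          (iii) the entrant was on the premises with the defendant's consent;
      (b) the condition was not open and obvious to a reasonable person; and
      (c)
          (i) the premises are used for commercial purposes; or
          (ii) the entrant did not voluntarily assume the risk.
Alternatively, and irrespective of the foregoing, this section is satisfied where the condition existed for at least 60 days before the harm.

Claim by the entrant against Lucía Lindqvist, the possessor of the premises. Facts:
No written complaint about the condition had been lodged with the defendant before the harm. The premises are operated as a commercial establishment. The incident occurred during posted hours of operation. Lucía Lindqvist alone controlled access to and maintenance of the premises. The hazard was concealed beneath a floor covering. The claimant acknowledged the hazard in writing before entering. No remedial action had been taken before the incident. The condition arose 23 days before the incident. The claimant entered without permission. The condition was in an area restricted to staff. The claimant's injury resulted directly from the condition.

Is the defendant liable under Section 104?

No — not liable.

(a) not (exclusive control) — not met.
(i) no remedial action — met.
(ii) not (public area) — holds.
(b): T OR T → true.
(1) = F AND T = false.
(i) not (proximate cause) — not satisfied.
(ii) complaint lodged — not satisfied.
(iii) consent to enter — not met.
(a) = F OR F OR F = false.
(b) not open/obvious — met.
(i) commercial use — holds.
(ii) no assumed risk — not satisfied.
(c): T OR F → true.
(2) = F AND T AND T = false.
Overall: F OR F → false.
Exception (condition ≥60 days old) — not satisfied.
Result: main false OR exception false → false.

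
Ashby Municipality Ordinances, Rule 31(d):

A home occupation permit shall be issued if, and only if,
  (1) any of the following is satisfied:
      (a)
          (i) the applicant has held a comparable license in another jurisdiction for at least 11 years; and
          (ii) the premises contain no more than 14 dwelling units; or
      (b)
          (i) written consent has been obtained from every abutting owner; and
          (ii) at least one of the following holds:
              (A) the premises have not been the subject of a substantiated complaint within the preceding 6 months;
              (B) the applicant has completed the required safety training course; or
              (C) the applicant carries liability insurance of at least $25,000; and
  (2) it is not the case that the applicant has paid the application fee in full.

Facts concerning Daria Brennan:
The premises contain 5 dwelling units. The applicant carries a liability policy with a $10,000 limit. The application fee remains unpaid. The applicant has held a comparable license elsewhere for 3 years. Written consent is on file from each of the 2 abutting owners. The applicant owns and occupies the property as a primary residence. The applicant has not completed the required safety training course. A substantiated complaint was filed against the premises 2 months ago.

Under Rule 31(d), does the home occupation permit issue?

No — denied.

(i) prior license ≥ 11 yr — not met.
(ii) ≤ 14 units — holds.
So (a) is not satisfied (F AND T).
(i) all abutters consent — satisfied.
(A) no complaint in 6 mo. — fails.
(B) safety training — not met.
(C) insurance ≥ $25,000 — not met.
(ii) = F OR F OR F = false.
(b) = T AND F = false.
(1) = F OR F = false.
(2) not (fee paid) — holds.
Overall = F AND T = false.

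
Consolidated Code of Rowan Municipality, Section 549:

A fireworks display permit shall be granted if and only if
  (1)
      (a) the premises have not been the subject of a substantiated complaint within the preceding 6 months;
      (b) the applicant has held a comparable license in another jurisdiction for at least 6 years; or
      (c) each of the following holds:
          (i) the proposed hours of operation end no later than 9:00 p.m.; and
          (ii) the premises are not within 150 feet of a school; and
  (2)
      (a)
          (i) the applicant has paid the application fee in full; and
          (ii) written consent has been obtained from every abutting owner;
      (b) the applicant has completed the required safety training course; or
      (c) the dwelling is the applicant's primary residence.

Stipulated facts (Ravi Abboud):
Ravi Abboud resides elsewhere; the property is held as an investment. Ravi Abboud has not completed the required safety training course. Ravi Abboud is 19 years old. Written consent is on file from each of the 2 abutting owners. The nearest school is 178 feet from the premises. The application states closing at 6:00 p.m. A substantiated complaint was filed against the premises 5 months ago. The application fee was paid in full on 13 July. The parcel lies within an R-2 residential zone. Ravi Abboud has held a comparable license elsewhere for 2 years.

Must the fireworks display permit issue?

(a) no complaint in 6 mo. — fails.
(b) prior license ≥ 6 yr — not met.
(i) closes by 9 p.m. — met.
(ii) ≥150 ft from school — satisfied.
(c) = T AND T = true.
So (1) is satisfied (F OR F OR T).
(i) fee paid — holds.
(ii) all abutters consent — holds.
(a) = T AND T = true.
(b) safety training — not met.
(c) primary residence — not met.
(2) = T OR F OR F = true.
So Overall is satisfied (T AND T).

Yes — granted.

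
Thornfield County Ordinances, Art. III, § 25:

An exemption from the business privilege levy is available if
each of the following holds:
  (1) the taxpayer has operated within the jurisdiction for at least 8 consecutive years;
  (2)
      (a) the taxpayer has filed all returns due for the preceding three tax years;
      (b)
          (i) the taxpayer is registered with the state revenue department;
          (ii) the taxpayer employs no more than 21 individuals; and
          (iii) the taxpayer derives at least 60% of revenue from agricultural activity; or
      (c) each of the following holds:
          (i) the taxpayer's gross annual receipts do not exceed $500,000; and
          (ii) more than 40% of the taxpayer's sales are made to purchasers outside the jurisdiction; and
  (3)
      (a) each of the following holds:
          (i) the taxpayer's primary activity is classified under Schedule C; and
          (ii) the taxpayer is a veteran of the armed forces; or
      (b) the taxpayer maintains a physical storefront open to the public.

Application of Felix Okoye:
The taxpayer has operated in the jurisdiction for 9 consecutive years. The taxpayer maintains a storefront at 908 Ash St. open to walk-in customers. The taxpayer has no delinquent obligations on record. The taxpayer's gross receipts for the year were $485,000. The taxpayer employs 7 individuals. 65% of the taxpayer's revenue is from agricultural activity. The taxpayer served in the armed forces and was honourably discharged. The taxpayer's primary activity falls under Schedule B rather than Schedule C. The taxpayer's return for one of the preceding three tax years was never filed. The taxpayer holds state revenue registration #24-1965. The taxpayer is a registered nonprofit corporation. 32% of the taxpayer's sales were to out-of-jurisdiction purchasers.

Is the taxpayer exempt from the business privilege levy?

(1) ≥ 8 yrs in jurisdiction — met.
(a) returns current — not satisfied.
(i) state-registered — met.
(ii) ≤ 21 employees — satisfied.
(iii) ≥60% agricultural — holds.
(b): T AND T AND T → true.
(i) receipts ≤ $500,000 — satisfied.
(ii) >40% out-of-jur. sales — not satisfied.
(c) = T AND F = false.
(2): F OR T OR F → true.
(i) Schedule C activity — fails.
(ii) veteran — satisfied.
So (a) is not satisfied (F AND T).
(b) has storefront — holds.
(3) = F OR T = true.
Overall = T AND T AND T = true.

Yes — exempt.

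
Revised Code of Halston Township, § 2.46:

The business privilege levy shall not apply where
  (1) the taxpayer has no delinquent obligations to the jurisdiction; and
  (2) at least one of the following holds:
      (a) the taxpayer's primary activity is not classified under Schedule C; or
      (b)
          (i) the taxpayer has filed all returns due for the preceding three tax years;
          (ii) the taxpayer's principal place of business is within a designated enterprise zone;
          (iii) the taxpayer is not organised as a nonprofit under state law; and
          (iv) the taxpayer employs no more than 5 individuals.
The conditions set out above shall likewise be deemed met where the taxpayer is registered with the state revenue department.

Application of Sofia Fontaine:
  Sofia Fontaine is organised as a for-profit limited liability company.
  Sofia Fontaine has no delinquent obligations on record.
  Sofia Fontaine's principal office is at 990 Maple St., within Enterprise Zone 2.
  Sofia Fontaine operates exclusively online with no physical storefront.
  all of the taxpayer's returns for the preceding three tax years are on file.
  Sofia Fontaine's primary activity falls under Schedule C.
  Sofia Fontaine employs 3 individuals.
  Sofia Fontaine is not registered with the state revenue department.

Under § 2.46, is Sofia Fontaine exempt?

Yes — exempt.

(1) no delinquency — satisfied.
(a) not (Schedule C activity) — fails.
(i) returns current — holds.
(ii) in enterprise zone — holds.
(iii) not (nonprofit) — holds.
(iv) ≤ 5 employees — holds.
(b): T AND T AND T AND T → true.
So (2) is satisfied (F OR T).
So Overall is satisfied (T AND T).
Exception (state-registered) — not satisfied.
Result: main true OR exception false → true.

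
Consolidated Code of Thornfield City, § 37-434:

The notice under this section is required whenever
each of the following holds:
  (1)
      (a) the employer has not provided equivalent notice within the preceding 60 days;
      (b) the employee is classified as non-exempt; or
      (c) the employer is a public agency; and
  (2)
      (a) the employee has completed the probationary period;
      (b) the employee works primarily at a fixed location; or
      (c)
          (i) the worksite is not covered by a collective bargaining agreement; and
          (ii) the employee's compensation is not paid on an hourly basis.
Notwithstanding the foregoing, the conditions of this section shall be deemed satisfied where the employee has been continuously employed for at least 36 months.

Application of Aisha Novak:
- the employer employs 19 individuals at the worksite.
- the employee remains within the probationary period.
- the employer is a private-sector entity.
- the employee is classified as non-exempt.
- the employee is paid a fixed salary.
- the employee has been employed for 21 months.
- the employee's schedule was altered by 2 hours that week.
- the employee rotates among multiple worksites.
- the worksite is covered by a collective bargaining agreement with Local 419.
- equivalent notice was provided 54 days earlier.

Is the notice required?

No — not required.

(a) no recent notice — fails.
(b) non-exempt — satisfied.
(c) public agency — not met.
(1): F OR T OR F → true.
(a) past probation — fails.
(b) fixed location — fails.
(i) no CBA — fails.
(ii) not (hourly-paid) — satisfied.
So (c) is not satisfied (F AND T).
(2): F OR F OR F → false.
So Overall is not satisfied (T AND F).
Exception (tenure ≥ 36 mo.) — not satisfied.
Result: main false OR exception false → false.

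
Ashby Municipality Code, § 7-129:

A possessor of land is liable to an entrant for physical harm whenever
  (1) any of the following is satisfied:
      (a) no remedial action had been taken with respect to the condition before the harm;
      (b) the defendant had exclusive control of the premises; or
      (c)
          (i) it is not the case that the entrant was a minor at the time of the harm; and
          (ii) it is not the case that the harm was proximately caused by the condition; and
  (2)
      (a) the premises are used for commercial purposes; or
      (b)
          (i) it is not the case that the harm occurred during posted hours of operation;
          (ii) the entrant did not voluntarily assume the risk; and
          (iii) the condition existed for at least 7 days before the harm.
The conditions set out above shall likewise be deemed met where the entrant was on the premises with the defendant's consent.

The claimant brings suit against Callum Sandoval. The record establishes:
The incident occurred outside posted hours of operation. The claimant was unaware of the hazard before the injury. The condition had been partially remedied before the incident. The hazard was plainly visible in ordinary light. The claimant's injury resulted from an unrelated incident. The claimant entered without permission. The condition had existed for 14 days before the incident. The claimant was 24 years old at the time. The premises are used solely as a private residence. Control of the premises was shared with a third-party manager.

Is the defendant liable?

(a) no remedial action — not satisfied.
(b) exclusive control — fails.
(i) not (entrant a minor) — holds.
(ii) not (proximate cause) — satisfied.
So (c) is satisfied (T AND T).
So (1) is satisfied (F OR F OR T).
(a) commercial use — not met.
(i) not (during posted hours) — met.
(ii) no assumed risk — met.
(iii) condition ≥7 days old — holds.
So (b) is satisfied (T AND T AND T).
So (2) is satisfied (F OR T).
Overall: T AND T → true.
Exception (consent to enter) — not satisfied.
Result: main true OR exception false → true.

Yes — liable.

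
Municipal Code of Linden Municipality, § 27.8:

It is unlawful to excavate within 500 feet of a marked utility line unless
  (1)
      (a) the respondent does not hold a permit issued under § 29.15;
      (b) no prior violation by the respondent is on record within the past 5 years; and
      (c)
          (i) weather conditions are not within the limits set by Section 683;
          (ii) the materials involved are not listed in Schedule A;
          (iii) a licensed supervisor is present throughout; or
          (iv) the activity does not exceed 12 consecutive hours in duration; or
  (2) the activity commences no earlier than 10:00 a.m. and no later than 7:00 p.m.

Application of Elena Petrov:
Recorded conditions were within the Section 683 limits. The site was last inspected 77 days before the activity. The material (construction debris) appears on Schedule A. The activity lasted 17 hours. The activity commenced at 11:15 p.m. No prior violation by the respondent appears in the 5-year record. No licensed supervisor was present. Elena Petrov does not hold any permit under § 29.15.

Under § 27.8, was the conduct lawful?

No — unlawful.

(a) not (holds permit) — holds.
(b) no prior violation — satisfied.
(i) not (weather ok) — not met.
(ii) not (Schedule A material) — fails.
(iii) supervisor present — not satisfied.
(iv) ≤ 12 hrs duration — not satisfied.
(c): F OR F OR F OR F → false.
So (1) is not satisfied (T AND T AND F).
(2) start within hours — not satisfied.
Overall = F OR F = false.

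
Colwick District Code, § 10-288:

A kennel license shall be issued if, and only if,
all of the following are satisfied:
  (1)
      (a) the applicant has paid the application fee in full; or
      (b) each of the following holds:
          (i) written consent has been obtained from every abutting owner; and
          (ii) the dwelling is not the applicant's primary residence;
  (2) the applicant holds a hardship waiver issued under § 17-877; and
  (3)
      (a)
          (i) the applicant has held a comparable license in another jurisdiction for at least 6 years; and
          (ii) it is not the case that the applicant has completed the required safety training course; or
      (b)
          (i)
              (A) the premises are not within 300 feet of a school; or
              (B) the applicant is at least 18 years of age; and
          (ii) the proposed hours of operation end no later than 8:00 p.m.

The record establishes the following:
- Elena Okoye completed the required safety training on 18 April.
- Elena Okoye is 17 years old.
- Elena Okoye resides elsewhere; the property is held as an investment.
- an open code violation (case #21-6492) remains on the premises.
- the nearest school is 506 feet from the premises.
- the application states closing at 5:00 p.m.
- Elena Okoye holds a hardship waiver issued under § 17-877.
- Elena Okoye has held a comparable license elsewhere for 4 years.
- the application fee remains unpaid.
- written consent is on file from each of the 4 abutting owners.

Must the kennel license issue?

(a) fee paid — fails.
(i) all abutters consent — satisfied.
(ii) not (primary residence) — satisfied.
(b) = T AND T = true.
(1) = F OR T = true.
(2) hardship waiver — satisfied.
(i) prior license ≥ 6 yr — not met.
(ii) not (safety training) — not met.
So (a) is not satisfied (F AND F).
(A) ≥300 ft from school — holds.
(B) age ≥ 18 — not met.
(i) = T OR F = true.
(ii) closes by 8 p.m. — met.
(b) = T AND T = true.
So (3) is satisfied (F OR T).
So Overall is satisfied (T AND T AND T).

Yes — granted.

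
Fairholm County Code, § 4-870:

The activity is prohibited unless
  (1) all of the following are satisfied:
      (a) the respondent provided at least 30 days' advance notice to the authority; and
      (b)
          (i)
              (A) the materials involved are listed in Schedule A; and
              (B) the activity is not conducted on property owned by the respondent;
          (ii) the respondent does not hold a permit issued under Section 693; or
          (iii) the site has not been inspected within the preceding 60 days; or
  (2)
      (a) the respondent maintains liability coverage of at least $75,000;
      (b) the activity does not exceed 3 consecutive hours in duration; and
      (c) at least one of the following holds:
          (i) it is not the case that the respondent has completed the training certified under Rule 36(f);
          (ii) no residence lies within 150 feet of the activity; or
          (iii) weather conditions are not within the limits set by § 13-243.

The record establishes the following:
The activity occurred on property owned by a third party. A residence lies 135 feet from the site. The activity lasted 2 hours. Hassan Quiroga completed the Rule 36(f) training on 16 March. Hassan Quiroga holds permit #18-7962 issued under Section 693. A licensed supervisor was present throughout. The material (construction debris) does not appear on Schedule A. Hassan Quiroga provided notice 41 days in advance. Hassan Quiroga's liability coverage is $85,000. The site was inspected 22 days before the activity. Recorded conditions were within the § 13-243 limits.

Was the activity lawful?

No — unlawful.

(a) ≥30 days' notice — met.
(A) Schedule A material — not met.
(B) not (own property) — satisfied.
So (i) is not satisfied (F AND T).
(ii) not (holds permit) — fails.
(iii) not (site inspected) — not met.
So (b) is not satisfied (F OR F OR F).
So (1) is not satisfied (T AND F).
(a) coverage ≥ $75,000 — satisfied.
(b) ≤ 3 hrs duration — satisfied.
(i) not (training certified) — not satisfied.
(ii) no residence in 150 ft — not met.
(iii) not (weather ok) — not met.
(c) = F OR F OR F = false.
(2) = T AND T AND F = false.
Overall = F OR F = false.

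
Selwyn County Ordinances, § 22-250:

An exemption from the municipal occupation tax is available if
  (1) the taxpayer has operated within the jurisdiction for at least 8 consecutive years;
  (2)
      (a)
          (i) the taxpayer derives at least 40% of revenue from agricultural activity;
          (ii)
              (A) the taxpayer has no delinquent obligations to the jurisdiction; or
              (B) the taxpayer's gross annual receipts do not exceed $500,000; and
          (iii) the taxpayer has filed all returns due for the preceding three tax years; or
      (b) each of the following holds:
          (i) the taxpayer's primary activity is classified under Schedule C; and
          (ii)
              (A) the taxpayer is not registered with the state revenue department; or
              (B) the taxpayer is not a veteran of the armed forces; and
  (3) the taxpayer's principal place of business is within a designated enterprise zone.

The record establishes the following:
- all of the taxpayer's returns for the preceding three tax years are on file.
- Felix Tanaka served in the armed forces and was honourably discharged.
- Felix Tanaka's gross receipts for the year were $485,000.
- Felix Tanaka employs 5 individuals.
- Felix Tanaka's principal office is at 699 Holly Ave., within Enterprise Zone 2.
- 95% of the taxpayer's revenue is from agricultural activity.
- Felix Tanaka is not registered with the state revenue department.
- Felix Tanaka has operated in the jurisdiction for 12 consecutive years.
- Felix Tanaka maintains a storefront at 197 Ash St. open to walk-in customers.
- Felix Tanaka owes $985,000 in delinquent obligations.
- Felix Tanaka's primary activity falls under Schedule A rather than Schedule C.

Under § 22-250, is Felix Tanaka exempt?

Yes — exempt.

(1) ≥ 8 yrs in jurisdiction — satisfied.
(i) ≥40% agricultural — holds.
(A) no delinquency — not met.
(B) receipts ≤ $500,000 — satisfied.
So (ii) is satisfied (F OR T).
(iii) returns current — satisfied.
(a): T AND T AND T → true.
(i) Schedule C activity — not met.
(A) not (state-registered) — met.
(B) not (veteran) — not met.
(ii) = T OR F = true.
(b) = F AND T = false.
(2) = T OR F = true.
(3) in enterprise zone — met.
Overall = T AND T AND T = true.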